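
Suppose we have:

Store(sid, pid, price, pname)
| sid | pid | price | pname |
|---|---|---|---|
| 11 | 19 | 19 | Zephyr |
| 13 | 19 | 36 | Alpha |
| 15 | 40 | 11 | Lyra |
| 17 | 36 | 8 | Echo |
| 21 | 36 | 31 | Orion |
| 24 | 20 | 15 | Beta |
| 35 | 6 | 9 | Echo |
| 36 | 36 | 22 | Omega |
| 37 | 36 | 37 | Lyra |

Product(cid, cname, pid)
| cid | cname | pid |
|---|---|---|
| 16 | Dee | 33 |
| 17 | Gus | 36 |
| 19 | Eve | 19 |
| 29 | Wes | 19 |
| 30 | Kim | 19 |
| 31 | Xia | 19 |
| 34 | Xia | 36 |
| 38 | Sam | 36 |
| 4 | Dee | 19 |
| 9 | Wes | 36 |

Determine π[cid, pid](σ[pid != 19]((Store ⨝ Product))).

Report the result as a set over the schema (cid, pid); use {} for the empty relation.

{(17, 36), (34, 36), (38, 36), (9, 36)}

Joining Store and Product on pid yields {(11, 19, 19, Zephyr, 19, Eve), (11, 19, 19, Zephyr, 29, Wes), (11, 19, 19, Zephyr, 30, Kim), (11, 19, 19, Zephyr, 31, Xia), (11, 19, 19, Zephyr, 4, Dee), (13, 19, 36, Alpha, 19, Eve), (13, 19, 36, Alpha, 29, Wes), (13, 19, 36, Alpha, 30, Kim), (13, 19, 36, Alpha, 31, Xia), (13, 19, 36, Alpha, 4, Dee), (17, 36, 8, Echo, 17, Gus), (17, 36, 8, Echo, 34, Xia), (17, 36, 8, Echo, 38, Sam), (17, 36, 8, Echo, 9, Wes), (21, 36, 31, Orion, 17, Gus), (21, 36, 31, Orion, 34, Xia), (21, 36, 31, Orion, 38, Sam), (21, 36, 31, Orion, 9, Wes), (36, 36, 22, Omega, 17, Gus), (36, 36, 22, Omega, 34, Xia), (36, 36, 22, Omega, 38, Sam), (36, 36, 22, Omega, 9, Wes), (37, 36, 37, Lyra, 17, Gus), (37, 36, 37, Lyra, 34, Xia), (37, 36, 37, Lyra, 38, Sam), (37, 36, 37, Lyra, 9, Wes)}.
Apply σ_{pid != 19}; surviving tuples: {(17, 36, 8, Echo, 17, Gus), (17, 36, 8, Echo, 34, Xia), (17, 36, 8, Echo, 38, Sam), (17, 36, 8, Echo, 9, Wes), (21, 36, 31, Orion, 17, Gus), (21, 36, 31, Orion, 34, Xia), (21, 36, 31, Orion, 38, Sam), (21, 36, 31, Orion, 9, Wes), (36, 36, 22, Omega, 17, Gus), (36, 36, 22, Omega, 34, Xia), (36, 36, 22, Omega, 38, Sam), (36, 36, 22, Omega, 9, Wes), (37, 36, 37, Lyra, 17, Gus), (37, 36, 37, Lyra, 34, Xia), (37, 36, 37, Lyra, 38, Sam), (37, 36, 37, Lyra, 9, Wes)}
π_{cid, pid} gives {(17, 36), (34, 36), (38, 36), (9, 36)} (12 duplicate(s) eliminated).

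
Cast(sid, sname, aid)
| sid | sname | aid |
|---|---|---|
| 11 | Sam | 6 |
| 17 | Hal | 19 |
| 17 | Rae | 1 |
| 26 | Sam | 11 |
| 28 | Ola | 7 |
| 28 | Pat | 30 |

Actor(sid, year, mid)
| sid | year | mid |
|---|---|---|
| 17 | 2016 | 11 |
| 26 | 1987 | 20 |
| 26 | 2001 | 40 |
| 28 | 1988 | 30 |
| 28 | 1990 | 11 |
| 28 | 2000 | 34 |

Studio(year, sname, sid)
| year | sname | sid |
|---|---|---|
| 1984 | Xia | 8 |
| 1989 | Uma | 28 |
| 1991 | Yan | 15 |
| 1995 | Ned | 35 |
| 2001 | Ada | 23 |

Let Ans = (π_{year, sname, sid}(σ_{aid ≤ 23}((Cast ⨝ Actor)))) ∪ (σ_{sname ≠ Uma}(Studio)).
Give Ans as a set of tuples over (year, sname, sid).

Joining Cast and Actor on sid yields {(17, Hal, 19, 2016, 11), (17, Rae, 1, 2016, 11), (26, Sam, 11, 1987, 20), (26, Sam, 11, 2001, 40), (28, Ola, 7, 1988, 30), (28, Ola, 7, 1990, 11), (28, Ola, 7, 2000, 34), (28, Pat, 30, 1988, 30), (28, Pat, 30, 1990, 11), (28, Pat, 30, 2000, 34)}.
σ[aid ≤ 23]: keep tuples satisfying aid ≤ 23 → {(17, Hal, 19, 2016, 11), (17, Rae, 1, 2016, 11), (26, Sam, 11, 1987, 20), (26, Sam, 11, 2001, 40), (28, Ola, 7, 1988, 30), (28, Ola, 7, 1990, 11), (28, Ola, 7, 2000, 34)}
π[year, sname, sid]: project onto (year, sname, sid) → {(1987, Sam, 26), (1988, Ola, 28), (1990, Ola, 28), (2000, Ola, 28), (2001, Sam, 26), (2016, Hal, 17), (2016, Rae, 17)}
σ[sname ≠ Uma]: keep tuples satisfying sname ≠ Uma → {(1984, Xia, 8), (1991, Yan, 15), (1995, Ned, 35), (2001, Ada, 23)}
Taking the union: {(1984, Xia, 8), (1987, Sam, 26), (1988, Ola, 28), (1990, Ola, 28), (1991, Yan, 15), (1995, Ned, 35), (2000, Ola, 28), (2001, Ada, 23), (2001, Sam, 26), (2016, Hal, 17), (2016, Rae, 17)}

{(1984, Xia, 8), (1987, Sam, 26), (1988, Ola, 28), (1990, Ola, 28), (1991, Yan, 15), (1995, Ned, 35), (2000, Ola, 28), (2001, Ada, 23), (2001, Sam, 26), (2016, Hal, 17), (2016, Rae, 17)}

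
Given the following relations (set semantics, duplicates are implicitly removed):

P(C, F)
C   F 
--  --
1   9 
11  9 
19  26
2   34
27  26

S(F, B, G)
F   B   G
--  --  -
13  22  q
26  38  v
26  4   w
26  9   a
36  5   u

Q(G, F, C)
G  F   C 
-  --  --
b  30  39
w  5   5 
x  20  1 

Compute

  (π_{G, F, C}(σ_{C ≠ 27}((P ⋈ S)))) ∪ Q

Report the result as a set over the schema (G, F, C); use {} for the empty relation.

Natural join on F: {(19, 26, 38, v), (19, 26, 4, w), (19, 26, 9, a), (27, 26, 38, v), (27, 26, 4, w), (27, 26, 9, a)}
σ[C ≠ 27]: keep tuples satisfying C ≠ 27 → {(19, 26, 38, v), (19, 26, 4, w), (19, 26, 9, a)}
Projecting to G, F, C: {(a, 26, 19), (v, 26, 19), (w, 26, 19)}
Union: {(a, 26, 19), (v, 26, 19), (w, 26, 19)} with {(b, 30, 39), (w, 5, 5), (x, 20, 1)} → {(a, 26, 19), (b, 30, 39), (v, 26, 19), (w, 26, 19), (w, 5, 5), (x, 20, 1)}

{(a, 26, 19), (b, 30, 39), (v, 26, 19), (w, 26, 19), (w, 5, 5), (x, 20, 1)}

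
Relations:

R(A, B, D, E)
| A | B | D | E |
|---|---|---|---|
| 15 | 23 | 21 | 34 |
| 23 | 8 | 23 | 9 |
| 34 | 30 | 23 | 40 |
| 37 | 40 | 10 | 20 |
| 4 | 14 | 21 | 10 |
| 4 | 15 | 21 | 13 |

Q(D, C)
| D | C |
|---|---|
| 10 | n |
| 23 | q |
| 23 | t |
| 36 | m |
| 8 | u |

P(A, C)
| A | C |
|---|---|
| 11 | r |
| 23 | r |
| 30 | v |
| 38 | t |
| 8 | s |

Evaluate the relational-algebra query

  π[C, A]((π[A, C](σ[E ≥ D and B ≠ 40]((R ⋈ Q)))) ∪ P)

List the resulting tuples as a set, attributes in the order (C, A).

{(q, 34), (r, 11), (r, 23), (s, 8), (t, 34), (t, 38), (v, 30)}

Joining R and Q on D yields {(23, 8, 23, 9, q), (23, 8, 23, 9, t), (34, 30, 23, 40, q), (34, 30, 23, 40, t), (37, 40, 10, 20, n)}.
σ[E ≥ D and B ≠ 40]: keep tuples satisfying E ≥ D and B ≠ 40 → {(34, 30, 23, 40, q), (34, 30, 23, 40, t)}
π_{A, C} gives {(34, q), (34, t)}.
Union: {(34, q), (34, t)} with {(11, r), (23, r), (30, v), (38, t), (8, s)} → {(11, r), (23, r), (30, v), (34, q), (34, t), (38, t), (8, s)}
π_{C, A} gives {(q, 34), (r, 11), (r, 23), (s, 8), (t, 34), (t, 38), (v, 30)}.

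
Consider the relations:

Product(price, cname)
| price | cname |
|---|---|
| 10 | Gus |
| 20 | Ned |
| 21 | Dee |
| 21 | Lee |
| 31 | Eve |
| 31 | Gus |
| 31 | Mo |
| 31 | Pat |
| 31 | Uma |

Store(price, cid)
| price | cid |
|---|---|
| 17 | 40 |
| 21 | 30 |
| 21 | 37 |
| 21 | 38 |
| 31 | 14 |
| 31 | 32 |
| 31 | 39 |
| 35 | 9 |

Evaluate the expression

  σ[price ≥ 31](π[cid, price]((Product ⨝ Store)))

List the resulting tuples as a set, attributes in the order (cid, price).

{(14, 31), (32, 31), (39, 31)}

Product ⋈ Store (natural join on price): {(21, Dee, 30), (21, Dee, 37), (21, Dee, 38), (21, Lee, 30), (21, Lee, 37), (21, Lee, 38), (31, Eve, 14), (31, Eve, 32), (31, Eve, 39), (31, Gus, 14), (31, Gus, 32), (31, Gus, 39), (31, Mo, 14), (31, Mo, 32), (31, Mo, 39), (31, Pat, 14), (31, Pat, 32), (31, Pat, 39), (31, Uma, 14), (31, Uma, 32), (31, Uma, 39)}
π[cid, price]: project onto (cid, price) (15 duplicate(s) eliminated) → {(14, 31), (30, 21), (32, 31), (37, 21), (38, 21), (39, 31)}
σ[price ≥ 31]: keep tuples satisfying price ≥ 31 → {(14, 31), (32, 31), (39, 31)}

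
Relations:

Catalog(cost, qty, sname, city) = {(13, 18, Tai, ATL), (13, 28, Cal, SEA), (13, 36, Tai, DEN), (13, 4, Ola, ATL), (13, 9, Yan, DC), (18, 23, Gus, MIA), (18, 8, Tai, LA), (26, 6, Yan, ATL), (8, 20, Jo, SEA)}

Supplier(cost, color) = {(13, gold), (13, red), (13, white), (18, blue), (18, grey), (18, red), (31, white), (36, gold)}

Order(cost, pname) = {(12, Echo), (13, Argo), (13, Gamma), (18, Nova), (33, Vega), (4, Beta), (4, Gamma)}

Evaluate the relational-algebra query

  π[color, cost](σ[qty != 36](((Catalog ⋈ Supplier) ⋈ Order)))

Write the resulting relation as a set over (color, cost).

{(blue, 18), (gold, 13), (grey, 18), (red, 13), (red, 18), (white, 13)}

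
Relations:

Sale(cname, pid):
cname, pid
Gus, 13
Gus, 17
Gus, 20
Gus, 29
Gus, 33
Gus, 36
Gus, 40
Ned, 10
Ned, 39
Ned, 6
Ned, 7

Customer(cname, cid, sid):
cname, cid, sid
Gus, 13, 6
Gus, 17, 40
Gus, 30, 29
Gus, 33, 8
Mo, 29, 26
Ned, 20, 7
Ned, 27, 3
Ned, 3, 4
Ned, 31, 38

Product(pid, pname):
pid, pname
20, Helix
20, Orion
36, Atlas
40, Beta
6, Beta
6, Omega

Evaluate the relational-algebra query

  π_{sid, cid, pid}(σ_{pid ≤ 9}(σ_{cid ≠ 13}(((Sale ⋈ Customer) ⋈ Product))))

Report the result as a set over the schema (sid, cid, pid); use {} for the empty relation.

Sale ⋈ Customer (natural join on cname): {(Gus, 13, 13, 6), (Gus, 13, 17, 40), (Gus, 13, 30, 29), (Gus, 13, 33, 8), (Gus, 17, 13, 6), (Gus, 17, 17, 40), (Gus, 17, 30, 29), (Gus, 17, 33, 8), (Gus, 20, 13, 6), (Gus, 20, 17, 40), (Gus, 20, 30, 29), (Gus, 20, 33, 8), (Gus, 29, 13, 6), (Gus, 29, 17, 40), (Gus, 29, 30, 29), (Gus, 29, 33, 8), (Gus, 33, 13, 6), (Gus, 33, 17, 40), (Gus, 33, 30, 29), (Gus, 33, 33, 8), (Gus, 36, 13, 6), (Gus, 36, 17, 40), (Gus, 36, 30, 29), (Gus, 36, 33, 8), (Gus, 40, 13, 6), (Gus, 40, 17, 40), (Gus, 40, 30, 29), (Gus, 40, 33, 8), (Ned, 10, 20, 7), (Ned, 10, 27, 3), (Ned, 10, 3, 4), (Ned, 10, 31, 38), (Ned, 39, 20, 7), (Ned, 39, 27, 3), (Ned, 39, 3, 4), (Ned, 39, 31, 38), (Ned, 6, 20, 7), (Ned, 6, 27, 3), (Ned, 6, 3, 4), (Ned, 6, 31, 38), (Ned, 7, 20, 7), (Ned, 7, 27, 3), (Ned, 7, 3, 4), (Ned, 7, 31, 38)}
(Sale ⋈ Customer) ⋈ Product (natural join on pid): {(Gus, 20, 13, 6, Helix), (Gus, 20, 13, 6, Orion), (Gus, 20, 17, 40, Helix), (Gus, 20, 17, 40, Orion), (Gus, 20, 30, 29, Helix), (Gus, 20, 30, 29, Orion), (Gus, 20, 33, 8, Helix), (Gus, 20, 33, 8, Orion), (Gus, 36, 13, 6, Atlas), (Gus, 36, 17, 40, Atlas), (Gus, 36, 30, 29, Atlas), (Gus, 36, 33, 8, Atlas), (Gus, 40, 13, 6, Beta), (Gus, 40, 17, 40, Beta), (Gus, 40, 30, 29, Beta), (Gus, 40, 33, 8, Beta), (Ned, 6, 20, 7, Beta), (Ned, 6, 20, 7, Omega), (Ned, 6, 27, 3, Beta), (Ned, 6, 27, 3, Omega), (Ned, 6, 3, 4, Beta), (Ned, 6, 3, 4, Omega), (Ned, 6, 31, 38, Beta), (Ned, 6, 31, 38, Omega)}
Apply σ_{cid ≠ 13}; surviving tuples: {(Gus, 20, 17, 40, Helix), (Gus, 20, 17, 40, Orion), (Gus, 20, 30, 29, Helix), (Gus, 20, 30, 29, Orion), (Gus, 20, 33, 8, Helix), (Gus, 20, 33, 8, Orion), (Gus, 36, 17, 40, Atlas), (Gus, 36, 30, 29, Atlas), (Gus, 36, 33, 8, Atlas), (Gus, 40, 17, 40, Beta), (Gus, 40, 30, 29, Beta), (Gus, 40, 33, 8, Beta), (Ned, 6, 20, 7, Beta), (Ned, 6, 20, 7, Omega), (Ned, 6, 27, 3, Beta), (Ned, 6, 27, 3, Omega), (Ned, 6, 3, 4, Beta), (Ned, 6, 3, 4, Omega), (Ned, 6, 31, 38, Beta), (Ned, 6, 31, 38, Omega)}
Apply σ_{pid ≤ 9}; surviving tuples: {(Ned, 6, 20, 7, Beta), (Ned, 6, 20, 7, Omega), (Ned, 6, 27, 3, Beta), (Ned, 6, 27, 3, Omega), (Ned, 6, 3, 4, Beta), (Ned, 6, 3, 4, Omega), (Ned, 6, 31, 38, Beta), (Ned, 6, 31, 38, Omega)}
Projecting to sid, cid, pid (4 duplicate(s) eliminated): {(3, 27, 6), (38, 31, 6), (4, 3, 6), (7, 20, 6)}

{(3, 27, 6), (38, 31, 6), (4, 3, 6), (7, 20, 6)}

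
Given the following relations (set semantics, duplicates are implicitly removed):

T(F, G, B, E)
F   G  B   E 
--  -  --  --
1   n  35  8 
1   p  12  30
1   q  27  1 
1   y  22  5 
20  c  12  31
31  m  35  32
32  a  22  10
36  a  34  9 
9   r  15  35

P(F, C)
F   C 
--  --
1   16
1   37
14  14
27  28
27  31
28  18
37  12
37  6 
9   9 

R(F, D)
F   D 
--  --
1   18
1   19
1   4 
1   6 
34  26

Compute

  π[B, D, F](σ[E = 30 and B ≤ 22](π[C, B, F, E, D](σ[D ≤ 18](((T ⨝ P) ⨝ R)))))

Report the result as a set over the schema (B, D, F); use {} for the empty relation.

Natural join on F: {(1, n, 35, 8, 16), (1, n, 35, 8, 37), (1, p, 12, 30, 16), (1, p, 12, 30, 37), (1, q, 27, 1, 16), (1, q, 27, 1, 37), (1, y, 22, 5, 16), (1, y, 22, 5, 37), (9, r, 15, 35, 9)}
Natural join on F: {(1, n, 35, 8, 16, 18), (1, n, 35, 8, 16, 19), (1, n, 35, 8, 16, 4), (1, n, 35, 8, 16, 6), (1, n, 35, 8, 37, 18), (1, n, 35, 8, 37, 19), (1, n, 35, 8, 37, 4), (1, n, 35, 8, 37, 6), (1, p, 12, 30, 16, 18), (1, p, 12, 30, 16, 19), (1, p, 12, 30, 16, 4), (1, p, 12, 30, 16, 6), (1, p, 12, 30, 37, 18), (1, p, 12, 30, 37, 19), (1, p, 12, 30, 37, 4), (1, p, 12, 30, 37, 6), (1, q, 27, 1, 16, 18), (1, q, 27, 1, 16, 19), (1, q, 27, 1, 16, 4), (1, q, 27, 1, 16, 6), (1, q, 27, 1, 37, 18), (1, q, 27, 1, 37, 19), (1, q, 27, 1, 37, 4), (1, q, 27, 1, 37, 6), (1, y, 22, 5, 16, 18), (1, y, 22, 5, 16, 19), (1, y, 22, 5, 16, 4), (1, y, 22, 5, 16, 6), (1, y, 22, 5, 37, 18), (1, y, 22, 5, 37, 19), (1, y, 22, 5, 37, 4), (1, y, 22, 5, 37, 6)}
σ[D ≤ 18]: keep tuples satisfying D ≤ 18 → {(1, n, 35, 8, 16, 18), (1, n, 35, 8, 16, 4), (1, n, 35, 8, 16, 6), (1, n, 35, 8, 37, 18), (1, n, 35, 8, 37, 4), (1, n, 35, 8, 37, 6), (1, p, 12, 30, 16, 18), (1, p, 12, 30, 16, 4), (1, p, 12, 30, 16, 6), (1, p, 12, 30, 37, 18), (1, p, 12, 30, 37, 4), (1, p, 12, 30, 37, 6), (1, q, 27, 1, 16, 18), (1, q, 27, 1, 16, 4), (1, q, 27, 1, 16, 6), (1, q, 27, 1, 37, 18), (1, q, 27, 1, 37, 4), (1, q, 27, 1, 37, 6), (1, y, 22, 5, 16, 18), (1, y, 22, 5, 16, 4), (1, y, 22, 5, 16, 6), (1, y, 22, 5, 37, 18), (1, y, 22, 5, 37, 4), (1, y, 22, 5, 37, 6)}
Keep only column(s) C, B, F, E, D: {(16, 12, 1, 30, 18), (16, 12, 1, 30, 4), (16, 12, 1, 30, 6), (16, 22, 1, 5, 18), (16, 22, 1, 5, 4), (16, 22, 1, 5, 6), (16, 27, 1, 1, 18), (16, 27, 1, 1, 4), (16, 27, 1, 1, 6), (16, 35, 1, 8, 18), (16, 35, 1, 8, 4), (16, 35, 1, 8, 6), (37, 12, 1, 30, 18), (37, 12, 1, 30, 4), (37, 12, 1, 30, 6), (37, 22, 1, 5, 18), (37, 22, 1, 5, 4), (37, 22, 1, 5, 6), (37, 27, 1, 1, 18), (37, 27, 1, 1, 4), (37, 27, 1, 1, 6), (37, 35, 1, 8, 18), (37, 35, 1, 8, 4), (37, 35, 1, 8, 6)}
σ[E = 30 and B ≤ 22]: keep tuples satisfying E = 30 and B ≤ 22 → {(16, 12, 1, 30, 18), (16, 12, 1, 30, 4), (16, 12, 1, 30, 6), (37, 12, 1, 30, 18), (37, 12, 1, 30, 4), (37, 12, 1, 30, 6)}
Keep only column(s) B, D, F (3 duplicate(s) eliminated): {(12, 18, 1), (12, 4, 1), (12, 6, 1)}

{(12, 18, 1), (12, 4, 1), (12, 6, 1)}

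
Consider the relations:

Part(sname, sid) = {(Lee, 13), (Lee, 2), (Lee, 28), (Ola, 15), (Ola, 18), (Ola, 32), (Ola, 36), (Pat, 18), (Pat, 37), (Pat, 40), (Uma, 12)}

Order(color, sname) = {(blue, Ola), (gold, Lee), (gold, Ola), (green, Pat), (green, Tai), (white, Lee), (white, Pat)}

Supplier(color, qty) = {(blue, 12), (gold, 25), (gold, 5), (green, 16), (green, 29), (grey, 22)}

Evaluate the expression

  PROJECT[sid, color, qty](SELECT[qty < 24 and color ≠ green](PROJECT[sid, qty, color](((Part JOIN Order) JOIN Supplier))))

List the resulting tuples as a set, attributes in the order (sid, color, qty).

{(13, gold, 5), (15, blue, 12), (15, gold, 5), (18, blue, 12), (18, gold, 5), (2, gold, 5), (28, gold, 5), (32, blue, 12), (32, gold, 5), (36, blue, 12), (36, gold, 5)}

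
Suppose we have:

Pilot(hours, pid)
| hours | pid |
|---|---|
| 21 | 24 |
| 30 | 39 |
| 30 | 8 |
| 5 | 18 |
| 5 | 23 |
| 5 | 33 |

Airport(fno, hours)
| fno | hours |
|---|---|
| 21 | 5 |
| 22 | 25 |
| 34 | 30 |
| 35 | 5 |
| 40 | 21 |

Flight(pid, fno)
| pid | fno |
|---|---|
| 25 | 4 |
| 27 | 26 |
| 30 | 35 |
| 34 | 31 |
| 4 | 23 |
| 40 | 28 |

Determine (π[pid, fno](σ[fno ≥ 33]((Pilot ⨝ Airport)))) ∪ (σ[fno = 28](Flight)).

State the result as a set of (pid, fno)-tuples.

Natural join on hours: {(21, 24, 40), (30, 39, 34), (30, 8, 34), (5, 18, 21), (5, 18, 35), (5, 23, 21), (5, 23, 35), (5, 33, 21), (5, 33, 35)}
Apply σ_{fno ≥ 33}; surviving tuples: {(21, 24, 40), (30, 39, 34), (30, 8, 34), (5, 18, 35), (5, 23, 35), (5, 33, 35)}
Keep only column(s) pid, fno: {(18, 35), (23, 35), (24, 40), (33, 35), (39, 34), (8, 34)}
Apply σ_{fno = 28}; surviving tuples: {(40, 28)}
Taking the union: {(18, 35), (23, 35), (24, 40), (33, 35), (39, 34), (40, 28), (8, 34)}

{(18, 35), (23, 35), (24, 40), (33, 35), (39, 34), (40, 28), (8, 34)}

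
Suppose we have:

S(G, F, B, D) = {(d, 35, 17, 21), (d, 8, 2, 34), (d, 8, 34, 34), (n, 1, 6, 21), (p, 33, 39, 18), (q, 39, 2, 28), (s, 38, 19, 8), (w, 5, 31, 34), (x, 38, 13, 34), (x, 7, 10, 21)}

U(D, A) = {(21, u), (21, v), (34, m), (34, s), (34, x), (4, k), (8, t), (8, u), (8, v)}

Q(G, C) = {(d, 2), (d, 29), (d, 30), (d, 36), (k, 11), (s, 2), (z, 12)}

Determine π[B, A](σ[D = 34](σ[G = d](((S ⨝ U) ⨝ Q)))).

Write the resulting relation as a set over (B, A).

{(2, m), (2, s), (2, x), (34, m), (34, s), (34, x)}

Natural join on D: {(d, 35, 17, 21, u), (d, 35, 17, 21, v), (d, 8, 2, 34, m), (d, 8, 2, 34, s), (d, 8, 2, 34, x), (d, 8, 34, 34, m), (d, 8, 34, 34, s), (d, 8, 34, 34, x), (n, 1, 6, 21, u), (n, 1, 6, 21, v), (s, 38, 19, 8, t), (s, 38, 19, 8, u), (s, 38, 19, 8, v), (w, 5, 31, 34, m), (w, 5, 31, 34, s), (w, 5, 31, 34, x), (x, 38, 13, 34, m), (x, 38, 13, 34, s), (x, 38, 13, 34, x), (x, 7, 10, 21, u), (x, 7, 10, 21, v)}
Natural join on G: {(d, 35, 17, 21, u, 2), (d, 35, 17, 21, u, 29), (d, 35, 17, 21, u, 30), (d, 35, 17, 21, u, 36), (d, 35, 17, 21, v, 2), (d, 35, 17, 21, v, 29), (d, 35, 17, 21, v, 30), (d, 35, 17, 21, v, 36), (d, 8, 2, 34, m, 2), (d, 8, 2, 34, m, 29), (d, 8, 2, 34, m, 30), (d, 8, 2, 34, m, 36), (d, 8, 2, 34, s, 2), (d, 8, 2, 34, s, 29), (d, 8, 2, 34, s, 30), (d, 8, 2, 34, s, 36), (d, 8, 2, 34, x, 2), (d, 8, 2, 34, x, 29), (d, 8, 2, 34, x, 30), (d, 8, 2, 34, x, 36), (d, 8, 34, 34, m, 2), (d, 8, 34, 34, m, 29), (d, 8, 34, 34, m, 30), (d, 8, 34, 34, m, 36), (d, 8, 34, 34, s, 2), (d, 8, 34, 34, s, 29), (d, 8, 34, 34, s, 30), (d, 8, 34, 34, s, 36), (d, 8, 34, 34, x, 2), (d, 8, 34, 34, x, 29), (d, 8, 34, 34, x, 30), (d, 8, 34, 34, x, 36), (s, 38, 19, 8, t, 2), (s, 38, 19, 8, u, 2), (s, 38, 19, 8, v, 2)}
Filtering on G = d leaves {(d, 35, 17, 21, u, 2), (d, 35, 17, 21, u, 29), (d, 35, 17, 21, u, 30), (d, 35, 17, 21, u, 36), (d, 35, 17, 21, v, 2), (d, 35, 17, 21, v, 29), (d, 35, 17, 21, v, 30), (d, 35, 17, 21, v, 36), (d, 8, 2, 34, m, 2), (d, 8, 2, 34, m, 29), (d, 8, 2, 34, m, 30), (d, 8, 2, 34, m, 36), (d, 8, 2, 34, s, 2), (d, 8, 2, 34, s, 29), (d, 8, 2, 34, s, 30), (d, 8, 2, 34, s, 36), (d, 8, 2, 34, x, 2), (d, 8, 2, 34, x, 29), (d, 8, 2, 34, x, 30), (d, 8, 2, 34, x, 36), (d, 8, 34, 34, m, 2), (d, 8, 34, 34, m, 29), (d, 8, 34, 34, m, 30), (d, 8, 34, 34, m, 36), (d, 8, 34, 34, s, 2), (d, 8, 34, 34, s, 29), (d, 8, 34, 34, s, 30), (d, 8, 34, 34, s, 36), (d, 8, 34, 34, x, 2), (d, 8, 34, 34, x, 29), (d, 8, 34, 34, x, 30), (d, 8, 34, 34, x, 36)}.
Filtering on D = 34 leaves {(d, 8, 2, 34, m, 2), (d, 8, 2, 34, m, 29), (d, 8, 2, 34, m, 30), (d, 8, 2, 34, m, 36), (d, 8, 2, 34, s, 2), (d, 8, 2, 34, s, 29), (d, 8, 2, 34, s, 30), (d, 8, 2, 34, s, 36), (d, 8, 2, 34, x, 2), (d, 8, 2, 34, x, 29), (d, 8, 2, 34, x, 30), (d, 8, 2, 34, x, 36), (d, 8, 34, 34, m, 2), (d, 8, 34, 34, m, 29), (d, 8, 34, 34, m, 30), (d, 8, 34, 34, m, 36), (d, 8, 34, 34, s, 2), (d, 8, 34, 34, s, 29), (d, 8, 34, 34, s, 30), (d, 8, 34, 34, s, 36), (d, 8, 34, 34, x, 2), (d, 8, 34, 34, x, 29), (d, 8, 34, 34, x, 30), (d, 8, 34, 34, x, 36)}.
Keep only column(s) B, A (18 duplicate(s) eliminated): {(2, m), (2, s), (2, x), (34, m), (34, s), (34, x)}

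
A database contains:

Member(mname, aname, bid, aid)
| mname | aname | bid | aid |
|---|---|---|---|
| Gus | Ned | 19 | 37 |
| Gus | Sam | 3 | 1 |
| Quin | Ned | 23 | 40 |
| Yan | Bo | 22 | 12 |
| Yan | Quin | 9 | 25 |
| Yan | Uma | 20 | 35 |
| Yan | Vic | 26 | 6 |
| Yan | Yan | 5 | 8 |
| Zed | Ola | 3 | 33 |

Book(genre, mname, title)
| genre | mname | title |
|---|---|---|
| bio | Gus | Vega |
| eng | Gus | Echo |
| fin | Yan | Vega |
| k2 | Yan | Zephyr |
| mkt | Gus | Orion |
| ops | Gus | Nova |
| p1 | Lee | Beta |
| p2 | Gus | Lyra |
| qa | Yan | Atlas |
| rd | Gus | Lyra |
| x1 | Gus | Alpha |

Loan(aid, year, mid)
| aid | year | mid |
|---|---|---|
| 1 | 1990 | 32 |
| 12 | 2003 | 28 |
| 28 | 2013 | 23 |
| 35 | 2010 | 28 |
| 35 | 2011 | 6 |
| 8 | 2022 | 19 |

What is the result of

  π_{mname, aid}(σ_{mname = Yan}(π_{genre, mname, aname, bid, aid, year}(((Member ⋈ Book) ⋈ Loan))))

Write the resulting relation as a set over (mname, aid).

Joining Member and Book on mname yields {(Gus, Ned, 19, 37, bio, Vega), (Gus, Ned, 19, 37, eng, Echo), (Gus, Ned, 19, 37, mkt, Orion), (Gus, Ned, 19, 37, ops, Nova), (Gus, Ned, 19, 37, p2, Lyra), (Gus, Ned, 19, 37, rd, Lyra), (Gus, Ned, 19, 37, x1, Alpha), (Gus, Sam, 3, 1, bio, Vega), (Gus, Sam, 3, 1, eng, Echo), (Gus, Sam, 3, 1, mkt, Orion), (Gus, Sam, 3, 1, ops, Nova), (Gus, Sam, 3, 1, p2, Lyra), (Gus, Sam, 3, 1, rd, Lyra), (Gus, Sam, 3, 1, x1, Alpha), (Yan, Bo, 22, 12, fin, Vega), (Yan, Bo, 22, 12, k2, Zephyr), (Yan, Bo, 22, 12, qa, Atlas), (Yan, Quin, 9, 25, fin, Vega), (Yan, Quin, 9, 25, k2, Zephyr), (Yan, Quin, 9, 25, qa, Atlas), (Yan, Uma, 20, 35, fin, Vega), (Yan, Uma, 20, 35, k2, Zephyr), (Yan, Uma, 20, 35, qa, Atlas), (Yan, Vic, 26, 6, fin, Vega), (Yan, Vic, 26, 6, k2, Zephyr), (Yan, Vic, 26, 6, qa, Atlas), (Yan, Yan, 5, 8, fin, Vega), (Yan, Yan, 5, 8, k2, Zephyr), (Yan, Yan, 5, 8, qa, Atlas)}.
Joining (Member ⋈ Book) and Loan on aid yields {(Gus, Sam, 3, 1, bio, Vega, 1990, 32), (Gus, Sam, 3, 1, eng, Echo, 1990, 32), (Gus, Sam, 3, 1, mkt, Orion, 1990, 32), (Gus, Sam, 3, 1, ops, Nova, 1990, 32), (Gus, Sam, 3, 1, p2, Lyra, 1990, 32), (Gus, Sam, 3, 1, rd, Lyra, 1990, 32), (Gus, Sam, 3, 1, x1, Alpha, 1990, 32), (Yan, Bo, 22, 12, fin, Vega, 2003, 28), (Yan, Bo, 22, 12, k2, Zephyr, 2003, 28), (Yan, Bo, 22, 12, qa, Atlas, 2003, 28), (Yan, Uma, 20, 35, fin, Vega, 2010, 28), (Yan, Uma, 20, 35, fin, Vega, 2011, 6), (Yan, Uma, 20, 35, k2, Zephyr, 2010, 28), (Yan, Uma, 20, 35, k2, Zephyr, 2011, 6), (Yan, Uma, 20, 35, qa, Atlas, 2010, 28), (Yan, Uma, 20, 35, qa, Atlas, 2011, 6), (Yan, Yan, 5, 8, fin, Vega, 2022, 19), (Yan, Yan, 5, 8, k2, Zephyr, 2022, 19), (Yan, Yan, 5, 8, qa, Atlas, 2022, 19)}.
Projecting to genre, mname, aname, bid, aid, year: {(bio, Gus, Sam, 3, 1, 1990), (eng, Gus, Sam, 3, 1, 1990), (fin, Yan, Bo, 22, 12, 2003), (fin, Yan, Uma, 20, 35, 2010), (fin, Yan, Uma, 20, 35, 2011), (fin, Yan, Yan, 5, 8, 2022), (k2, Yan, Bo, 22, 12, 2003), (k2, Yan, Uma, 20, 35, 2010), (k2, Yan, Uma, 20, 35, 2011), (k2, Yan, Yan, 5, 8, 2022), (mkt, Gus, Sam, 3, 1, 1990), (ops, Gus, Sam, 3, 1, 1990), (p2, Gus, Sam, 3, 1, 1990), (qa, Yan, Bo, 22, 12, 2003), (qa, Yan, Uma, 20, 35, 2010), (qa, Yan, Uma, 20, 35, 2011), (qa, Yan, Yan, 5, 8, 2022), (rd, Gus, Sam, 3, 1, 1990), (x1, Gus, Sam, 3, 1, 1990)}
Selection mname = Yan: {(fin, Yan, Bo, 22, 12, 2003), (fin, Yan, Uma, 20, 35, 2010), (fin, Yan, Uma, 20, 35, 2011), (fin, Yan, Yan, 5, 8, 2022), (k2, Yan, Bo, 22, 12, 2003), (k2, Yan, Uma, 20, 35, 2010), (k2, Yan, Uma, 20, 35, 2011), (k2, Yan, Yan, 5, 8, 2022), (qa, Yan, Bo, 22, 12, 2003), (qa, Yan, Uma, 20, 35, 2010), (qa, Yan, Uma, 20, 35, 2011), (qa, Yan, Yan, 5, 8, 2022)}
Projecting to mname, aid (9 duplicate(s) eliminated): {(Yan, 12), (Yan, 35), (Yan, 8)}

{(Yan, 12), (Yan, 35), (Yan, 8)}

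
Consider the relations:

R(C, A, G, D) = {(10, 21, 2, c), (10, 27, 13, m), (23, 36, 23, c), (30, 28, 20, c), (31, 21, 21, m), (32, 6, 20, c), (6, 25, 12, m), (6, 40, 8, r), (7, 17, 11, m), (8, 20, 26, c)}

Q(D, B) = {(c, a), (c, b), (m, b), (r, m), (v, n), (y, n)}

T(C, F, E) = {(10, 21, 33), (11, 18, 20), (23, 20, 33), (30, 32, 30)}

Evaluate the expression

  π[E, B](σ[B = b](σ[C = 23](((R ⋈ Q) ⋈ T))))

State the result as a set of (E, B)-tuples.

{(33, b)}

Joining R and Q on D yields {(10, 21, 2, c, a), (10, 21, 2, c, b), (10, 27, 13, m, b), (23, 36, 23, c, a), (23, 36, 23, c, b), (30, 28, 20, c, a), (30, 28, 20, c, b), (31, 21, 21, m, b), (32, 6, 20, c, a), (32, 6, 20, c, b), (6, 25, 12, m, b), (6, 40, 8, r, m), (7, 17, 11, m, b), (8, 20, 26, c, a), (8, 20, 26, c, b)}.
Joining (R ⋈ Q) and T on C yields {(10, 21, 2, c, a, 21, 33), (10, 21, 2, c, b, 21, 33), (10, 27, 13, m, b, 21, 33), (23, 36, 23, c, a, 20, 33), (23, 36, 23, c, b, 20, 33), (30, 28, 20, c, a, 32, 30), (30, 28, 20, c, b, 32, 30)}.
Apply σ_{C = 23}; surviving tuples: {(23, 36, 23, c, a, 20, 33), (23, 36, 23, c, b, 20, 33)}
Apply σ_{B = b}; surviving tuples: {(23, 36, 23, c, b, 20, 33)}
π_{E, B} gives {(33, b)}.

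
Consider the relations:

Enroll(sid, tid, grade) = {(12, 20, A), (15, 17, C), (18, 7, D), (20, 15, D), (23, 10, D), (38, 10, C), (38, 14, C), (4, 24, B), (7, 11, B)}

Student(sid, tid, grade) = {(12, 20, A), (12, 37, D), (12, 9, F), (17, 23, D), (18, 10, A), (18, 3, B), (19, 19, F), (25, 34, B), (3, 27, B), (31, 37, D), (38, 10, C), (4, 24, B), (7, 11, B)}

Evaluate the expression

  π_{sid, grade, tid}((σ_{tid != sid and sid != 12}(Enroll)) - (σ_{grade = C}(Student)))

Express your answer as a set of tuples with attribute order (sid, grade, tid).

{(15, C, 17), (18, D, 7), (20, D, 15), (23, D, 10), (38, C, 14), (4, B, 24), (7, B, 11)}

Selection tid != sid and sid != 12: {(15, 17, C), (18, 7, D), (20, 15, D), (23, 10, D), (38, 10, C), (38, 14, C), (4, 24, B), (7, 11, B)}
Selection grade = C: {(38, 10, C)}
Taking the difference: {(15, 17, C), (18, 7, D), (20, 15, D), (23, 10, D), (38, 14, C), (4, 24, B), (7, 11, B)}
π_{sid, grade, tid} gives {(15, C, 17), (18, D, 7), (20, D, 15), (23, D, 10), (38, C, 14), (4, B, 24), (7, B, 11)}.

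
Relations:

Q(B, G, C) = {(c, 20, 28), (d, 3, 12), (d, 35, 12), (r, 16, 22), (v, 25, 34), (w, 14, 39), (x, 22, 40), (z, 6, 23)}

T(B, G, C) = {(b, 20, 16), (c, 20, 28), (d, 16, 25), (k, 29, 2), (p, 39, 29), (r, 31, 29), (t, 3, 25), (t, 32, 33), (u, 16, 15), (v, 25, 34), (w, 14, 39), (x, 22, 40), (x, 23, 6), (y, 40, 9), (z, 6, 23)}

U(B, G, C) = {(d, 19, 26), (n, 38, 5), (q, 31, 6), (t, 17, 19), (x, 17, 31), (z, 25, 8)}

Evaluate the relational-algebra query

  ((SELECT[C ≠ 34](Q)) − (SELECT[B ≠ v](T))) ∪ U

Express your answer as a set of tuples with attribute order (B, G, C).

σ[C ≠ 34]: keep tuples satisfying C ≠ 34 → {(c, 20, 28), (d, 3, 12), (d, 35, 12), (r, 16, 22), (w, 14, 39), (x, 22, 40), (z, 6, 23)}
σ[B ≠ v]: keep tuples satisfying B ≠ v → {(b, 20, 16), (c, 20, 28), (d, 16, 25), (k, 29, 2), (p, 39, 29), (r, 31, 29), (t, 3, 25), (t, 32, 33), (u, 16, 15), (w, 14, 39), (x, 22, 40), (x, 23, 6), (y, 40, 9), (z, 6, 23)}
Set difference of the two operands is {(d, 3, 12), (d, 35, 12), (r, 16, 22)}.
Set union of the two operands is {(d, 19, 26), (d, 3, 12), (d, 35, 12), (n, 38, 5), (q, 31, 6), (r, 16, 22), (t, 17, 19), (x, 17, 31), (z, 25, 8)}.

{(d, 19, 26), (d, 3, 12), (d, 35, 12), (n, 38, 5), (q, 31, 6), (r, 16, 22), (t, 17, 19), (x, 17, 31), (z, 25, 8)}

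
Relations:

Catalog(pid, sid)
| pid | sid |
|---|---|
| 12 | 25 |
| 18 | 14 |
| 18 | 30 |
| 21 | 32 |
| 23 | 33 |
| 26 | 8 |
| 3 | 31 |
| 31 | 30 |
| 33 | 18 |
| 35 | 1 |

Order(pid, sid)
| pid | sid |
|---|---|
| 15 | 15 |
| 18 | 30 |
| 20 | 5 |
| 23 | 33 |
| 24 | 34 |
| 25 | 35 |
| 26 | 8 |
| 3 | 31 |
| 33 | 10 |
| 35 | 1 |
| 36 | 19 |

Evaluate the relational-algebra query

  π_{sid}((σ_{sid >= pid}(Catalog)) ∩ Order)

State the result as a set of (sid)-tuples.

{30, 31, 33}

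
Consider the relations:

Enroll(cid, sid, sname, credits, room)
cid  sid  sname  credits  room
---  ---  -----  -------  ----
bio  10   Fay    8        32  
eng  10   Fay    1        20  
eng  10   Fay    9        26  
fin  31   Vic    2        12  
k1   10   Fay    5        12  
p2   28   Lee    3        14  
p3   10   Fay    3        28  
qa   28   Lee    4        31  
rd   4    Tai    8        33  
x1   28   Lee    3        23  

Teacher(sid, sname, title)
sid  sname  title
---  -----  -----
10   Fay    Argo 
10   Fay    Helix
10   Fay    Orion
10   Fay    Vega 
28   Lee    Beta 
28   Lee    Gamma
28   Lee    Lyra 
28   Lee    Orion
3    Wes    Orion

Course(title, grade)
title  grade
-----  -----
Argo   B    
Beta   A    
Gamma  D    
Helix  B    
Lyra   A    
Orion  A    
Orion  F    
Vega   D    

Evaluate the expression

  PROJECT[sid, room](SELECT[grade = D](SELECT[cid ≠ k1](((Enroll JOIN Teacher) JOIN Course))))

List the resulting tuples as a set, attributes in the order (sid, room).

{(10, 20), (10, 26), (10, 28), (10, 32), (28, 14), (28, 23), (28, 31)}

Natural join on sid, sname: {(bio, 10, Fay, 8, 32, Argo), (bio, 10, Fay, 8, 32, Helix), (bio, 10, Fay, 8, 32, Orion), (bio, 10, Fay, 8, 32, Vega), (eng, 10, Fay, 1, 20, Argo), (eng, 10, Fay, 1, 20, Helix), (eng, 10, Fay, 1, 20, Orion), (eng, 10, Fay, 1, 20, Vega), (eng, 10, Fay, 9, 26, Argo), (eng, 10, Fay, 9, 26, Helix), (eng, 10, Fay, 9, 26, Orion), (eng, 10, Fay, 9, 26, Vega), (k1, 10, Fay, 5, 12, Argo), (k1, 10, Fay, 5, 12, Helix), (k1, 10, Fay, 5, 12, Orion), (k1, 10, Fay, 5, 12, Vega), (p2, 28, Lee, 3, 14, Beta), (p2, 28, Lee, 3, 14, Gamma), (p2, 28, Lee, 3, 14, Lyra), (p2, 28, Lee, 3, 14, Orion), (p3, 10, Fay, 3, 28, Argo), (p3, 10, Fay, 3, 28, Helix), (p3, 10, Fay, 3, 28, Orion), (p3, 10, Fay, 3, 28, Vega), (qa, 28, Lee, 4, 31, Beta), (qa, 28, Lee, 4, 31, Gamma), (qa, 28, Lee, 4, 31, Lyra), (qa, 28, Lee, 4, 31, Orion), (x1, 28, Lee, 3, 23, Beta), (x1, 28, Lee, 3, 23, Gamma), (x1, 28, Lee, 3, 23, Lyra), (x1, 28, Lee, 3, 23, Orion)}
Natural join on title: {(bio, 10, Fay, 8, 32, Argo, B), (bio, 10, Fay, 8, 32, Helix, B), (bio, 10, Fay, 8, 32, Orion, A), (bio, 10, Fay, 8, 32, Orion, F), (bio, 10, Fay, 8, 32, Vega, D), (eng, 10, Fay, 1, 20, Argo, B), (eng, 10, Fay, 1, 20, Helix, B), (eng, 10, Fay, 1, 20, Orion, A), (eng, 10, Fay, 1, 20, Orion, F), (eng, 10, Fay, 1, 20, Vega, D), (eng, 10, Fay, 9, 26, Argo, B), (eng, 10, Fay, 9, 26, Helix, B), (eng, 10, Fay, 9, 26, Orion, A), (eng, 10, Fay, 9, 26, Orion, F), (eng, 10, Fay, 9, 26, Vega, D), (k1, 10, Fay, 5, 12, Argo, B), (k1, 10, Fay, 5, 12, Helix, B), (k1, 10, Fay, 5, 12, Orion, A), (k1, 10, Fay, 5, 12, Orion, F), (k1, 10, Fay, 5, 12, Vega, D), (p2, 28, Lee, 3, 14, Beta, A), (p2, 28, Lee, 3, 14, Gamma, D), (p2, 28, Lee, 3, 14, Lyra, A), (p2, 28, Lee, 3, 14, Orion, A), (p2, 28, Lee, 3, 14, Orion, F), (p3, 10, Fay, 3, 28, Argo, B), (p3, 10, Fay, 3, 28, Helix, B), (p3, 10, Fay, 3, 28, Orion, A), (p3, 10, Fay, 3, 28, Orion, F), (p3, 10, Fay, 3, 28, Vega, D), (qa, 28, Lee, 4, 31, Beta, A), (qa, 28, Lee, 4, 31, Gamma, D), (qa, 28, Lee, 4, 31, Lyra, A), (qa, 28, Lee, 4, 31, Orion, A), (qa, 28, Lee, 4, 31, Orion, F), (x1, 28, Lee, 3, 23, Beta, A), (x1, 28, Lee, 3, 23, Gamma, D), (x1, 28, Lee, 3, 23, Lyra, A), (x1, 28, Lee, 3, 23, Orion, A), (x1, 28, Lee, 3, 23, Orion, F)}
Filtering on cid ≠ k1 leaves {(bio, 10, Fay, 8, 32, Argo, B), (bio, 10, Fay, 8, 32, Helix, B), (bio, 10, Fay, 8, 32, Orion, A), (bio, 10, Fay, 8, 32, Orion, F), (bio, 10, Fay, 8, 32, Vega, D), (eng, 10, Fay, 1, 20, Argo, B), (eng, 10, Fay, 1, 20, Helix, B), (eng, 10, Fay, 1, 20, Orion, A), (eng, 10, Fay, 1, 20, Orion, F), (eng, 10, Fay, 1, 20, Vega, D), (eng, 10, Fay, 9, 26, Argo, B), (eng, 10, Fay, 9, 26, Helix, B), (eng, 10, Fay, 9, 26, Orion, A), (eng, 10, Fay, 9, 26, Orion, F), (eng, 10, Fay, 9, 26, Vega, D), (p2, 28, Lee, 3, 14, Beta, A), (p2, 28, Lee, 3, 14, Gamma, D), (p2, 28, Lee, 3, 14, Lyra, A), (p2, 28, Lee, 3, 14, Orion, A), (p2, 28, Lee, 3, 14, Orion, F), (p3, 10, Fay, 3, 28, Argo, B), (p3, 10, Fay, 3, 28, Helix, B), (p3, 10, Fay, 3, 28, Orion, A), (p3, 10, Fay, 3, 28, Orion, F), (p3, 10, Fay, 3, 28, Vega, D), (qa, 28, Lee, 4, 31, Beta, A), (qa, 28, Lee, 4, 31, Gamma, D), (qa, 28, Lee, 4, 31, Lyra, A), (qa, 28, Lee, 4, 31, Orion, A), (qa, 28, Lee, 4, 31, Orion, F), (x1, 28, Lee, 3, 23, Beta, A), (x1, 28, Lee, 3, 23, Gamma, D), (x1, 28, Lee, 3, 23, Lyra, A), (x1, 28, Lee, 3, 23, Orion, A), (x1, 28, Lee, 3, 23, Orion, F)}.
Filtering on grade = D leaves {(bio, 10, Fay, 8, 32, Vega, D), (eng, 10, Fay, 1, 20, Vega, D), (eng, 10, Fay, 9, 26, Vega, D), (p2, 28, Lee, 3, 14, Gamma, D), (p3, 10, Fay, 3, 28, Vega, D), (qa, 28, Lee, 4, 31, Gamma, D), (x1, 28, Lee, 3, 23, Gamma, D)}.
Keep only column(s) sid, room: {(10, 20), (10, 26), (10, 28), (10, 32), (28, 14), (28, 23), (28, 31)}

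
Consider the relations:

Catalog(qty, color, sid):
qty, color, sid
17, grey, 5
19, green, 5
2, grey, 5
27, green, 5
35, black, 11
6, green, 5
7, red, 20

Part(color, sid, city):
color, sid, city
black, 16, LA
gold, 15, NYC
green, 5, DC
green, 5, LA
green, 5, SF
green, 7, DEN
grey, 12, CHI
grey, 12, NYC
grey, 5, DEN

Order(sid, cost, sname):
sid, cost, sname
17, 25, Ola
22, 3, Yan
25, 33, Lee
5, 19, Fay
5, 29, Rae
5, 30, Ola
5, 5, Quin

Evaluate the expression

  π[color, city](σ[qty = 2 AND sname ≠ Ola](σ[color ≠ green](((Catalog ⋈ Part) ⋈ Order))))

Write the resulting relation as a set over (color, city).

{(grey, DEN)}

Natural join on color, sid: {(17, grey, 5, DEN), (19, green, 5, DC), (19, green, 5, LA), (19, green, 5, SF), (2, grey, 5, DEN), (27, green, 5, DC), (27, green, 5, LA), (27, green, 5, SF), (6, green, 5, DC), (6, green, 5, LA), (6, green, 5, SF)}
Natural join on sid: {(17, grey, 5, DEN, 19, Fay), (17, grey, 5, DEN, 29, Rae), (17, grey, 5, DEN, 30, Ola), (17, grey, 5, DEN, 5, Quin), (19, green, 5, DC, 19, Fay), (19, green, 5, DC, 29, Rae), (19, green, 5, DC, 30, Ola), (19, green, 5, DC, 5, Quin), (19, green, 5, LA, 19, Fay), (19, green, 5, LA, 29, Rae), (19, green, 5, LA, 30, Ola), (19, green, 5, LA, 5, Quin), (19, green, 5, SF, 19, Fay), (19, green, 5, SF, 29, Rae), (19, green, 5, SF, 30, Ola), (19, green, 5, SF, 5, Quin), (2, grey, 5, DEN, 19, Fay), (2, grey, 5, DEN, 29, Rae), (2, grey, 5, DEN, 30, Ola), (2, grey, 5, DEN, 5, Quin), (27, green, 5, DC, 19, Fay), (27, green, 5, DC, 29, Rae), (27, green, 5, DC, 30, Ola), (27, green, 5, DC, 5, Quin), (27, green, 5, LA, 19, Fay), (27, green, 5, LA, 29, Rae), (27, green, 5, LA, 30, Ola), (27, green, 5, LA, 5, Quin), (27, green, 5, SF, 19, Fay), (27, green, 5, SF, 29, Rae), (27, green, 5, SF, 30, Ola), (27, green, 5, SF, 5, Quin), (6, green, 5, DC, 19, Fay), (6, green, 5, DC, 29, Rae), (6, green, 5, DC, 30, Ola), (6, green, 5, DC, 5, Quin), (6, green, 5, LA, 19, Fay), (6, green, 5, LA, 29, Rae), (6, green, 5, LA, 30, Ola), (6, green, 5, LA, 5, Quin), (6, green, 5, SF, 19, Fay), (6, green, 5, SF, 29, Rae), (6, green, 5, SF, 30, Ola), (6, green, 5, SF, 5, Quin)}
Filtering on color ≠ green leaves {(17, grey, 5, DEN, 19, Fay), (17, grey, 5, DEN, 29, Rae), (17, grey, 5, DEN, 30, Ola), (17, grey, 5, DEN, 5, Quin), (2, grey, 5, DEN, 19, Fay), (2, grey, 5, DEN, 29, Rae), (2, grey, 5, DEN, 30, Ola), (2, grey, 5, DEN, 5, Quin)}.
Filtering on qty = 2 AND sname ≠ Ola leaves {(2, grey, 5, DEN, 19, Fay), (2, grey, 5, DEN, 29, Rae), (2, grey, 5, DEN, 5, Quin)}.
Projecting to color, city (2 duplicate(s) eliminated): {(grey, DEN)}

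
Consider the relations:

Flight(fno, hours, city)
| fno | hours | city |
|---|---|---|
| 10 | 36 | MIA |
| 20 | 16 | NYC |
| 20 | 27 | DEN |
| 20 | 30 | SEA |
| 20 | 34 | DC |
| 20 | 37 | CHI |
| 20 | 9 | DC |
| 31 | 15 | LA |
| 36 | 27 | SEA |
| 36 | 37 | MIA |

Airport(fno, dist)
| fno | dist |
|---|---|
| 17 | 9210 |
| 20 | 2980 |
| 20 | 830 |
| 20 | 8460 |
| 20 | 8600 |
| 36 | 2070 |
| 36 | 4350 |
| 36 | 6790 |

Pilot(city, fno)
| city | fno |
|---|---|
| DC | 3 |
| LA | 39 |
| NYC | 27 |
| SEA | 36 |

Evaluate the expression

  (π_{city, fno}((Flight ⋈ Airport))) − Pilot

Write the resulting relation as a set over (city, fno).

Natural join on fno: {(20, 16, NYC, 2980), (20, 16, NYC, 830), (20, 16, NYC, 8460), (20, 16, NYC, 8600), (20, 27, DEN, 2980), (20, 27, DEN, 830), (20, 27, DEN, 8460), (20, 27, DEN, 8600), (20, 30, SEA, 2980), (20, 30, SEA, 830), (20, 30, SEA, 8460), (20, 30, SEA, 8600), (20, 34, DC, 2980), (20, 34, DC, 830), (20, 34, DC, 8460), (20, 34, DC, 8600), (20, 37, CHI, 2980), (20, 37, CHI, 830), (20, 37, CHI, 8460), (20, 37, CHI, 8600), (20, 9, DC, 2980), (20, 9, DC, 830), (20, 9, DC, 8460), (20, 9, DC, 8600), (36, 27, SEA, 2070), (36, 27, SEA, 4350), (36, 27, SEA, 6790), (36, 37, MIA, 2070), (36, 37, MIA, 4350), (36, 37, MIA, 6790)}
π[city, fno]: project onto (city, fno) (23 duplicate(s) eliminated) → {(CHI, 20), (DC, 20), (DEN, 20), (MIA, 36), (NYC, 20), (SEA, 20), (SEA, 36)}
Difference: {(CHI, 20), (DC, 20), (DEN, 20), (MIA, 36), (NYC, 20), (SEA, 20), (SEA, 36)} with {(DC, 3), (LA, 39), (NYC, 27), (SEA, 36)} → {(CHI, 20), (DC, 20), (DEN, 20), (MIA, 36), (NYC, 20), (SEA, 20)}

{(CHI, 20), (DC, 20), (DEN, 20), (MIA, 36), (NYC, 20), (SEA, 20)}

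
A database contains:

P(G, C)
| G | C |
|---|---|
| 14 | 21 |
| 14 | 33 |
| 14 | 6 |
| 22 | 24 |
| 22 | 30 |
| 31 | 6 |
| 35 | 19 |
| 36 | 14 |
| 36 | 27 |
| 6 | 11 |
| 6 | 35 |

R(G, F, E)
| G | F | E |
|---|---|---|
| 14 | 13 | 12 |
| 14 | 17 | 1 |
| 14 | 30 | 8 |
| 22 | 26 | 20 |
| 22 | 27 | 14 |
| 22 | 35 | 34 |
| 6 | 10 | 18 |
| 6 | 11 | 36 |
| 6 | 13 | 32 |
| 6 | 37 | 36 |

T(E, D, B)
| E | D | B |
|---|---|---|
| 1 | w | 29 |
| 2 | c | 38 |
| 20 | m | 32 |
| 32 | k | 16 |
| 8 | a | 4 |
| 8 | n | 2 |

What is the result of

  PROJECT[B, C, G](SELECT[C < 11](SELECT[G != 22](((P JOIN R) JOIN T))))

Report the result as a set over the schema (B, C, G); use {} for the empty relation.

{(2, 6, 14), (29, 6, 14), (4, 6, 14)}

Joining P and R on G yields {(14, 21, 13, 12), (14, 21, 17, 1), (14, 21, 30, 8), (14, 33, 13, 12), (14, 33, 17, 1), (14, 33, 30, 8), (14, 6, 13, 12), (14, 6, 17, 1), (14, 6, 30, 8), (22, 24, 26, 20), (22, 24, 27, 14), (22, 24, 35, 34), (22, 30, 26, 20), (22, 30, 27, 14), (22, 30, 35, 34), (6, 11, 10, 18), (6, 11, 11, 36), (6, 11, 13, 32), (6, 11, 37, 36), (6, 35, 10, 18), (6, 35, 11, 36), (6, 35, 13, 32), (6, 35, 37, 36)}.
Joining (P JOIN R) and T on E yields {(14, 21, 17, 1, w, 29), (14, 21, 30, 8, a, 4), (14, 21, 30, 8, n, 2), (14, 33, 17, 1, w, 29), (14, 33, 30, 8, a, 4), (14, 33, 30, 8, n, 2), (14, 6, 17, 1, w, 29), (14, 6, 30, 8, a, 4), (14, 6, 30, 8, n, 2), (22, 24, 26, 20, m, 32), (22, 30, 26, 20, m, 32), (6, 11, 13, 32, k, 16), (6, 35, 13, 32, k, 16)}.
Selection G != 22: {(14, 21, 17, 1, w, 29), (14, 21, 30, 8, a, 4), (14, 21, 30, 8, n, 2), (14, 33, 17, 1, w, 29), (14, 33, 30, 8, a, 4), (14, 33, 30, 8, n, 2), (14, 6, 17, 1, w, 29), (14, 6, 30, 8, a, 4), (14, 6, 30, 8, n, 2), (6, 11, 13, 32, k, 16), (6, 35, 13, 32, k, 16)}
Selection C < 11: {(14, 6, 17, 1, w, 29), (14, 6, 30, 8, a, 4), (14, 6, 30, 8, n, 2)}
π_{B, C, G} gives {(2, 6, 14), (29, 6, 14), (4, 6, 14)}.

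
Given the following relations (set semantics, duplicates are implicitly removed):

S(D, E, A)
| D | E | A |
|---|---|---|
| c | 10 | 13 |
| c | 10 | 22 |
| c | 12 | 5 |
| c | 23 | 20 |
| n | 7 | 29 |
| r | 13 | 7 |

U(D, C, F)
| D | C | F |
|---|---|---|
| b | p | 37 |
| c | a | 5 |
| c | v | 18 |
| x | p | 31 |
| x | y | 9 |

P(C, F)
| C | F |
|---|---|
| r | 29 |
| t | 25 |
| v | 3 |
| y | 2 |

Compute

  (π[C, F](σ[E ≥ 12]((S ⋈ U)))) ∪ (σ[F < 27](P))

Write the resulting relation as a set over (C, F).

Natural join on D: {(c, 10, 13, a, 5), (c, 10, 13, v, 18), (c, 10, 22, a, 5), (c, 10, 22, v, 18), (c, 12, 5, a, 5), (c, 12, 5, v, 18), (c, 23, 20, a, 5), (c, 23, 20, v, 18)}
σ[E ≥ 12]: keep tuples satisfying E ≥ 12 → {(c, 12, 5, a, 5), (c, 12, 5, v, 18), (c, 23, 20, a, 5), (c, 23, 20, v, 18)}
Keep only column(s) C, F (2 duplicate(s) eliminated): {(a, 5), (v, 18)}
σ[F < 27]: keep tuples satisfying F < 27 → {(t, 25), (v, 3), (y, 2)}
Taking the union: {(a, 5), (t, 25), (v, 18), (v, 3), (y, 2)}

{(a, 5), (t, 25), (v, 18), (v, 3), (y, 2)}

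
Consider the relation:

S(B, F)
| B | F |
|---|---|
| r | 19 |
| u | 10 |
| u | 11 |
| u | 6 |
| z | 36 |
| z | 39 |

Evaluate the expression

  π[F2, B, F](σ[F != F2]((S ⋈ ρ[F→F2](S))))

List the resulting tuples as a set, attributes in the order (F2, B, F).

{(10, u, 11), (10, u, 6), (11, u, 10), (11, u, 6), (36, z, 39), (39, z, 36), (6, u, 10), (6, u, 11)}

ρ[F→F2]: schema becomes (B, F2); tuples unchanged.
Joining S and ρ[F→F2](S) on B yields {(r, 19, 19), (u, 10, 10), (u, 10, 11), (u, 10, 6), (u, 11, 10), (u, 11, 11), (u, 11, 6), (u, 6, 10), (u, 6, 11), (u, 6, 6), (z, 36, 36), (z, 36, 39), (z, 39, 36), (z, 39, 39)}.
Filtering on F != F2 leaves {(u, 10, 11), (u, 10, 6), (u, 11, 10), (u, 11, 6), (u, 6, 10), (u, 6, 11), (z, 36, 39), (z, 39, 36)}.
π[F2, B, F]: project onto (F2, B, F) → {(10, u, 11), (10, u, 6), (11, u, 10), (11, u, 6), (36, z, 39), (39, z, 36), (6, u, 10), (6, u, 11)}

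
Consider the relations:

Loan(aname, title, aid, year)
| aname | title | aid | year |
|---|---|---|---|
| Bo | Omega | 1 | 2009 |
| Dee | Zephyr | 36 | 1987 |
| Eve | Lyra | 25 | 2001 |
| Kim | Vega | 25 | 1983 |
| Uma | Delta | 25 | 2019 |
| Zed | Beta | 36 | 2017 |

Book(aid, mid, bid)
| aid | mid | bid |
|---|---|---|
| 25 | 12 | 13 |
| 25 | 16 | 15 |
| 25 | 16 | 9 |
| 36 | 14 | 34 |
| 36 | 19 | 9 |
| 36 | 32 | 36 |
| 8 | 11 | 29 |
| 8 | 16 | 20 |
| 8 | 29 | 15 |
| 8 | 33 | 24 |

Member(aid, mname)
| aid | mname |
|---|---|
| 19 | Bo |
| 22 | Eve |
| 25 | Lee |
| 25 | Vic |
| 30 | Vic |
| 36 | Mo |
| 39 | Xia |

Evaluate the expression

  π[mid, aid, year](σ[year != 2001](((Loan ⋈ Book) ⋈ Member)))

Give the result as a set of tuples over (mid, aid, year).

{(12, 25, 1983), (12, 25, 2019), (14, 36, 1987), (14, 36, 2017), (16, 25, 1983), (16, 25, 2019), (19, 36, 1987), (19, 36, 2017), (32, 36, 1987), (32, 36, 2017)}

Natural join on aid: {(Dee, Zephyr, 36, 1987, 14, 34), (Dee, Zephyr, 36, 1987, 19, 9), (Dee, Zephyr, 36, 1987, 32, 36), (Eve, Lyra, 25, 2001, 12, 13), (Eve, Lyra, 25, 2001, 16, 15), (Eve, Lyra, 25, 2001, 16, 9), (Kim, Vega, 25, 1983, 12, 13), (Kim, Vega, 25, 1983, 16, 15), (Kim, Vega, 25, 1983, 16, 9), (Uma, Delta, 25, 2019, 12, 13), (Uma, Delta, 25, 2019, 16, 15), (Uma, Delta, 25, 2019, 16, 9), (Zed, Beta, 36, 2017, 14, 34), (Zed, Beta, 36, 2017, 19, 9), (Zed, Beta, 36, 2017, 32, 36)}
Natural join on aid: {(Dee, Zephyr, 36, 1987, 14, 34, Mo), (Dee, Zephyr, 36, 1987, 19, 9, Mo), (Dee, Zephyr, 36, 1987, 32, 36, Mo), (Eve, Lyra, 25, 2001, 12, 13, Lee), (Eve, Lyra, 25, 2001, 12, 13, Vic), (Eve, Lyra, 25, 2001, 16, 15, Lee), (Eve, Lyra, 25, 2001, 16, 15, Vic), (Eve, Lyra, 25, 2001, 16, 9, Lee), (Eve, Lyra, 25, 2001, 16, 9, Vic), (Kim, Vega, 25, 1983, 12, 13, Lee), (Kim, Vega, 25, 1983, 12, 13, Vic), (Kim, Vega, 25, 1983, 16, 15, Lee), (Kim, Vega, 25, 1983, 16, 15, Vic), (Kim, Vega, 25, 1983, 16, 9, Lee), (Kim, Vega, 25, 1983, 16, 9, Vic), (Uma, Delta, 25, 2019, 12, 13, Lee), (Uma, Delta, 25, 2019, 12, 13, Vic), (Uma, Delta, 25, 2019, 16, 15, Lee), (Uma, Delta, 25, 2019, 16, 15, Vic), (Uma, Delta, 25, 2019, 16, 9, Lee), (Uma, Delta, 25, 2019, 16, 9, Vic), (Zed, Beta, 36, 2017, 14, 34, Mo), (Zed, Beta, 36, 2017, 19, 9, Mo), (Zed, Beta, 36, 2017, 32, 36, Mo)}
Apply σ_{year != 2001}; surviving tuples: {(Dee, Zephyr, 36, 1987, 14, 34, Mo), (Dee, Zephyr, 36, 1987, 19, 9, Mo), (Dee, Zephyr, 36, 1987, 32, 36, Mo), (Kim, Vega, 25, 1983, 12, 13, Lee), (Kim, Vega, 25, 1983, 12, 13, Vic), (Kim, Vega, 25, 1983, 16, 15, Lee), (Kim, Vega, 25, 1983, 16, 15, Vic), (Kim, Vega, 25, 1983, 16, 9, Lee), (Kim, Vega, 25, 1983, 16, 9, Vic), (Uma, Delta, 25, 2019, 12, 13, Lee), (Uma, Delta, 25, 2019, 12, 13, Vic), (Uma, Delta, 25, 2019, 16, 15, Lee), (Uma, Delta, 25, 2019, 16, 15, Vic), (Uma, Delta, 25, 2019, 16, 9, Lee), (Uma, Delta, 25, 2019, 16, 9, Vic), (Zed, Beta, 36, 2017, 14, 34, Mo), (Zed, Beta, 36, 2017, 19, 9, Mo), (Zed, Beta, 36, 2017, 32, 36, Mo)}
Keep only column(s) mid, aid, year (8 duplicate(s) eliminated): {(12, 25, 1983), (12, 25, 2019), (14, 36, 1987), (14, 36, 2017), (16, 25, 1983), (16, 25, 2019), (19, 36, 1987), (19, 36, 2017), (32, 36, 1987), (32, 36, 2017)}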